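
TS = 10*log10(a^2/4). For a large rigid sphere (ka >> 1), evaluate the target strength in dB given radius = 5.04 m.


TS = 10*log10(5.04^2 / 4) = 10*log10(6.3504) = 8.03

8.03 dB


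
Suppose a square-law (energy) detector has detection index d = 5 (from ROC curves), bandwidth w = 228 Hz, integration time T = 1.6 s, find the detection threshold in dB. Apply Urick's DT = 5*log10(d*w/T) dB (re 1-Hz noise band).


DT = 5*log10(d*w/T) = 5*log10(5 * 228 / 1.6) = 5*log10(712.5) = 14.26

14.26 dB


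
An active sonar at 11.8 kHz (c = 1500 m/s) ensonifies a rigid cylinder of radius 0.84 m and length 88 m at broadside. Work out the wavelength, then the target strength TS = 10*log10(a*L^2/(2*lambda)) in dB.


Step 1: lambda = c/f = 1500/11800 = 0.12712 m
Step 2: TS = 10*log10(a*L^2/(2*lambda)) = 10*log10(0.84*88^2/(2*0.12712)) = 44.08

44.08 dB


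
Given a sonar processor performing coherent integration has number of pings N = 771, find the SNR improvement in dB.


Gain = 10*log10(771) = 28.87

28.87 dB


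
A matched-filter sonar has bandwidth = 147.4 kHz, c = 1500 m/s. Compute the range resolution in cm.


dR = c/(2*BW) = 1500 / (2 * 147.4e3) = 0.0051 m = 0.51 cm

0.51 cm


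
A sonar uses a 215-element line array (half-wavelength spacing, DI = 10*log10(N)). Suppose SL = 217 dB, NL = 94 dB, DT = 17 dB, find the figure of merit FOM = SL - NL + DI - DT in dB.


Step 1: DI = 10*log10(215) = 23.32 dB
Step 2: FOM = SL - NL + DI - DT = 217 - 94 + 23.32 - 17 = 129.32

129.32 dB


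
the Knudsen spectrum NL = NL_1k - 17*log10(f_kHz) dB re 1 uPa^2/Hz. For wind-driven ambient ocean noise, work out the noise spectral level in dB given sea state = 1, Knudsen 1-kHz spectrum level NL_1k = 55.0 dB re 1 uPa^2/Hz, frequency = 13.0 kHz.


NL = NL_1k - 17*log10(f_kHz) = 55.0 - 17*log10(13.0) = 55.0 - (18.94) = 36.06

36.06 dB


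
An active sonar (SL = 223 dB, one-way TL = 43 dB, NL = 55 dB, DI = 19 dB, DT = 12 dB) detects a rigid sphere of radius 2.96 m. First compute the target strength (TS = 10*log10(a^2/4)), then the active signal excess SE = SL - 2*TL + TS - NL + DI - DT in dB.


Step 1: TS = 10*log10(2.96^2/4) = 3.41 dB
Step 2: SE = SL - 2*TL + TS - NL + DI - DT = 223 - 2*43 + (3.41) - 55 + 19 - 12 = 92.41

92.41 dB


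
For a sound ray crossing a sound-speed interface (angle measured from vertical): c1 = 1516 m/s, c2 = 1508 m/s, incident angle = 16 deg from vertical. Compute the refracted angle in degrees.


sin(theta2) = (c2/c1)*sin(theta1) = (1508/1516)*sin(16 deg) = 0.27418
theta2 = arcsin(0.27418) = 15.91

15.91 deg


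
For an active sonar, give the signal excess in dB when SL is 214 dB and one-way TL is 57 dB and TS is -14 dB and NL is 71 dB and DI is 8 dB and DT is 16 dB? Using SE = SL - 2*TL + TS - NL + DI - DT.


SE = SL - 2*TL + TS - NL + DI - DT = 214 - 2*57 + (-14) - 71 + 8 - 16 = 7

7 dB


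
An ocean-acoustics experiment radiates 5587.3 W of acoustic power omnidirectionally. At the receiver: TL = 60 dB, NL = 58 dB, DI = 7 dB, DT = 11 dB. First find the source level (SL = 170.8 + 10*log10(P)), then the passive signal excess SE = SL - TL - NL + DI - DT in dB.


Step 1: SL = 170.8 + 10*log10(5587.3) = 208.27 dB
Step 2: SE = SL - TL - NL + DI - DT = 208.27 - 60 - 58 + 7 - 11 = 86.27

86.27 dB


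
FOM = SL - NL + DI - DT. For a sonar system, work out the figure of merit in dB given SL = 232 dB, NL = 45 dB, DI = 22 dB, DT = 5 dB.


FOM = SL - NL + DI - DT = 232 - 45 + 22 - 5 = 204

204 dB


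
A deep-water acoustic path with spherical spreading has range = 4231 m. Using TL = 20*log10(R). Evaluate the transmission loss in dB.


72.53 dB


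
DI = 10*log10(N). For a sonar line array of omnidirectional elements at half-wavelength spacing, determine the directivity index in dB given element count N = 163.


DI = 10*log10(163) = 22.12

22.12 dB


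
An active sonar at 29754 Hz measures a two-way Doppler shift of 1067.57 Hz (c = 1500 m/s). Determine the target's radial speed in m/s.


From fd = 2*f*v/c, v = c*fd/(2*f) = 1500 * 1067.57 / (2*29754) = 26.91

26.91 m/s


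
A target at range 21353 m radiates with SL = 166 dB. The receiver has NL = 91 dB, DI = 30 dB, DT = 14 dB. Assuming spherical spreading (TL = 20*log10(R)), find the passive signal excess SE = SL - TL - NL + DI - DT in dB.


4.41 dB


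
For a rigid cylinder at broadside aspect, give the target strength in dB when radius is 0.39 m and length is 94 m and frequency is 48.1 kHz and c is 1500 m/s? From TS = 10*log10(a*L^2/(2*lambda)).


47.42 dB


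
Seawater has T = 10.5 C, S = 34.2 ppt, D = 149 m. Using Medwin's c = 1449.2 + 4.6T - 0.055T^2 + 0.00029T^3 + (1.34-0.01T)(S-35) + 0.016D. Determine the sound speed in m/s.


c = 1449.2 + 4.6*10.5 - 0.055*10.5^2 + 0.00029*10.5^3 + (1.34 - 0.01*10.5)*(34.2 - 35) + 0.016*149 = 1493.17

1493.17 m/s


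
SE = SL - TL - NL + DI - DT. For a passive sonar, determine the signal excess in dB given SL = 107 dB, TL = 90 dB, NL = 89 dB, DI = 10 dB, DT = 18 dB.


SE = SL - TL - NL + DI - DT = 107 - 90 - 89 + 10 - 18 = -80

-80 dB


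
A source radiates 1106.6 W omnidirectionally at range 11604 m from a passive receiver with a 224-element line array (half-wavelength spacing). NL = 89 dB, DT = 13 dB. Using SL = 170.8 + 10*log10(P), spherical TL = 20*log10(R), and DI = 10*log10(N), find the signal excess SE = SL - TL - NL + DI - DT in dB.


Step 1: SL = 170.8 + 10*log10(1106.6) = 201.24 dB
Step 2: TL = 20*log10(11604) = 81.29 dB
Step 3: DI = 10*log10(224) = 23.5 dB
Step 4: SE = SL - TL - NL + DI - DT = 201.24 - 81.29 - 89 + 23.5 - 13 = 41.45

41.45 dB


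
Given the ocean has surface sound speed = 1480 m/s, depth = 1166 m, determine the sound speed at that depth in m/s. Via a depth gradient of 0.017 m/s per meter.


c = 1480 + 0.017 * 1166 = 1499.822

1499.822 m/s


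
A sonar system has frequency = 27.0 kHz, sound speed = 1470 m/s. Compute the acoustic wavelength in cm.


5.44 cm


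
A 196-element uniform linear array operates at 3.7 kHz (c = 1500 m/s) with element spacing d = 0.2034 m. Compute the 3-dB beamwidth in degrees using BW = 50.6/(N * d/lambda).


0.51 deg


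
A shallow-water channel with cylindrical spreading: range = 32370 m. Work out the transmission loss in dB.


TL = 10*log10(32370) = 45.1

45.1 dB


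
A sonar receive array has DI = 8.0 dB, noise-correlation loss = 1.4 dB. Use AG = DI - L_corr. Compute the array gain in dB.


6.6 dB


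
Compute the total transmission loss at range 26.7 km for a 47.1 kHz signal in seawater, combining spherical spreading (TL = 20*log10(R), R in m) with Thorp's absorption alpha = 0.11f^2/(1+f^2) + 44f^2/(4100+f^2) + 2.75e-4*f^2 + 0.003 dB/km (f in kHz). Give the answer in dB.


Step 1 (Thorp): alpha = 0.11*2218.41/(1+2218.41) + 44*2218.41/(4100+2218.41) + 2.75e-4*2218.41 + 0.003 = 16.1715 dB/km
Step 2: TL_spread = 20*log10(26700) = 88.53 dB
Step 3: TL_abs = alpha*R = 16.1715 * 26.7 = 431.78 dB
Step 4: TL_total = 88.53 + 431.78 = 520.31

520.31 dB


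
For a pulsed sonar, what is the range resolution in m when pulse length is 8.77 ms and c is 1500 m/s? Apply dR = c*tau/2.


dR = c*tau/2 = 1500 * 8.77e-3 / 2 = 6.5775

6.5775 m


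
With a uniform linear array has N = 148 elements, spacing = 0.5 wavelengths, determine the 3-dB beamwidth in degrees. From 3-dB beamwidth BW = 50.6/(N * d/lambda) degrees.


0.68 deg


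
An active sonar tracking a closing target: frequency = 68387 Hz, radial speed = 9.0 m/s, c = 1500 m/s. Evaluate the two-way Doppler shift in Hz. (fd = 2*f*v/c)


fd = 2*f*v/c = 2 * 68387 * 9.0 / 1500 = 820.64

820.64 Hz


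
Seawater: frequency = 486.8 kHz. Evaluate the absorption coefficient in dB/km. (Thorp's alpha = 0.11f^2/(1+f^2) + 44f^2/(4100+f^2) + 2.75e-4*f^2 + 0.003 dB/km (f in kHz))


f^2 = 236974.24
alpha = 0.11*236974.24/(1+236974.24) + 44*236974.24/(4100+236974.24) + 2.75e-4*236974.24 + 0.003 = 108.533

108.533 dB/km


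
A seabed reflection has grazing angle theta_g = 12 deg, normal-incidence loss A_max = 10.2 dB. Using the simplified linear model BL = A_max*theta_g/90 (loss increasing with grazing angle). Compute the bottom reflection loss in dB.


1.36 dB


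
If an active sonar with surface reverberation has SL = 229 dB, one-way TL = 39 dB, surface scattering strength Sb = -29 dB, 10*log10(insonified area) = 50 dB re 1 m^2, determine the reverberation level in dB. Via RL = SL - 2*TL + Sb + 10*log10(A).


172 dB


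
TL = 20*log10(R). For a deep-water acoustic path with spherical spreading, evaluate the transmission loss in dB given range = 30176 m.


TL = 20*log10(30176) = 89.59

89.59 dB


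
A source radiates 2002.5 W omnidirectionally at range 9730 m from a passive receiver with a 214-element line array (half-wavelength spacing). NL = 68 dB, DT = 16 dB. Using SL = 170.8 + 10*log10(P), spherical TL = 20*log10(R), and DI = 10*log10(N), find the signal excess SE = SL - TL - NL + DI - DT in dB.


Step 1: SL = 170.8 + 10*log10(2002.5) = 203.82 dB
Step 2: TL = 20*log10(9730) = 79.76 dB
Step 3: DI = 10*log10(214) = 23.3 dB
Step 4: SE = SL - TL - NL + DI - DT = 203.82 - 79.76 - 68 + 23.3 - 16 = 63.36

63.36 dB


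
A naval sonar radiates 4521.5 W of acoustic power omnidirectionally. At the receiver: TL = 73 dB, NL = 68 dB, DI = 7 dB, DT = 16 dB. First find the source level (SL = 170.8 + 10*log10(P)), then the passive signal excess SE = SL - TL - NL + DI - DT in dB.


Step 1: SL = 170.8 + 10*log10(4521.5) = 207.35 dB
Step 2: SE = SL - TL - NL + DI - DT = 207.35 - 73 - 68 + 7 - 16 = 57.35

57.35 dB


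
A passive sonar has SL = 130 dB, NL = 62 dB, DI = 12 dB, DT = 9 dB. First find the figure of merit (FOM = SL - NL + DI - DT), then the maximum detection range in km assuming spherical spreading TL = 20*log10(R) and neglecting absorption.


Step 1: FOM = SL - NL + DI - DT = 130 - 62 + 12 - 9 = 71 dB
Step 2: at max range FOM = TL = 20*log10(R), so R = 10^(71/20) = 3548.13 m = 3.55 km

3.55 km


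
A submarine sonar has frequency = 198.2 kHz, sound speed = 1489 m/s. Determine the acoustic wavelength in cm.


0.75 cm


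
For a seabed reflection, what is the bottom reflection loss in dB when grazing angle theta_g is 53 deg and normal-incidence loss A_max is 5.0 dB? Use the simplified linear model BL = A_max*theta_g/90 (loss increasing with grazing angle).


BL = A_max * theta_g / 90 = 5.0 * 53 / 90 = 2.94

2.94 dB


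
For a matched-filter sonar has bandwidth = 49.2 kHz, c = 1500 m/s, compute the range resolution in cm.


dR = c/(2*BW) = 1500 / (2 * 49.2e3) = 0.0152 m = 1.52 cm

1.52 cm


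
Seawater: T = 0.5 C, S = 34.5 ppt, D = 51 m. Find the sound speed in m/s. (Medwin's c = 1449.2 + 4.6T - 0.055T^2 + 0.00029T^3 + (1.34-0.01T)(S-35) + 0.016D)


c = 1449.2 + 4.6*0.5 - 0.055*0.5^2 + 0.00029*0.5^3 + (1.34 - 0.01*0.5)*(34.5 - 35) + 0.016*51 = 1451.63

1451.63 m/s


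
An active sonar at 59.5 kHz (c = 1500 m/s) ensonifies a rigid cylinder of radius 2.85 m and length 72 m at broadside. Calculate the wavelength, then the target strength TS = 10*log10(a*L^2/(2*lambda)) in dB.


Step 1: lambda = c/f = 1500/59500 = 0.02521 m
Step 2: TS = 10*log10(a*L^2/(2*lambda)) = 10*log10(2.85*72^2/(2*0.02521)) = 54.67

54.67 dB


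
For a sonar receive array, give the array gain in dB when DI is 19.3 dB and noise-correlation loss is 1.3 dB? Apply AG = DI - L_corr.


18.0 dB


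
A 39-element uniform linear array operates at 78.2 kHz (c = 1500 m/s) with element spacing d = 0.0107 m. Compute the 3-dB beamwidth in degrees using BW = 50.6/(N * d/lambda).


Step 1: lambda = 1500/78200 = 0.01918 m
Step 2: d/lambda = 0.0107/0.01918 = 0.5579
Step 3: BW = 50.6/(N * d/lambda) = 50.6/(39 * 0.5579) = 2.33

2.33 deg


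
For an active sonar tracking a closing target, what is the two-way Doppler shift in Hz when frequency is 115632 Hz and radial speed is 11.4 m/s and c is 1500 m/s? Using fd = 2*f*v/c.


fd = 2*f*v/c = 2 * 115632 * 11.4 / 1500 = 1757.61

1757.61 Hz


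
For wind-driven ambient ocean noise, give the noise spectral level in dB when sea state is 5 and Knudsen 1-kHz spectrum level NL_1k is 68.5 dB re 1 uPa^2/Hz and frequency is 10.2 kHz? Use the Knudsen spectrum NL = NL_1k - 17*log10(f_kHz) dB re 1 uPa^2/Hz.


51.35 dB


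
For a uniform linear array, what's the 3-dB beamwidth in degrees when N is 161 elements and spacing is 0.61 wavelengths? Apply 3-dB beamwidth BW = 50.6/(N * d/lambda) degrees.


BW = 50.6 / (161 * 0.61) = 50.6 / 98.21 = 0.52

0.52 deg


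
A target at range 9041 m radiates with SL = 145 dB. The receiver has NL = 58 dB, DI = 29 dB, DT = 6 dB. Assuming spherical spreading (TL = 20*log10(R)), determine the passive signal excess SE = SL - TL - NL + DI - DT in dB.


30.88 dB


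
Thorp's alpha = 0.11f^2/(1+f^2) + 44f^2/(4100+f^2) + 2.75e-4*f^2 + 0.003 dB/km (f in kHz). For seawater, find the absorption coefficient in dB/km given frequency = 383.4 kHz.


83.343 dB/km


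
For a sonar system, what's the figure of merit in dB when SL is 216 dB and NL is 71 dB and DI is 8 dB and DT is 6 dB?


FOM = SL - NL + DI - DT = 216 - 71 + 8 - 6 = 147

147 dB


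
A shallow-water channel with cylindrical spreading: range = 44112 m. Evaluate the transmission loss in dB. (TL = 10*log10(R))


TL = 10*log10(44112) = 46.45

46.45 dB


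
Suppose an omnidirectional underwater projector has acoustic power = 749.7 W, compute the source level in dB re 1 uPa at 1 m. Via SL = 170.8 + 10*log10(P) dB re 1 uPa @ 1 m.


SL = 170.8 + 10*log10(749.7) = 170.8 + 28.75 = 199.55

199.55 dB


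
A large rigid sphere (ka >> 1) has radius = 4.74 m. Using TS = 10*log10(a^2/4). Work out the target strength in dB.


TS = 10*log10(4.74^2 / 4) = 10*log10(5.6169) = 7.49

7.49 dB


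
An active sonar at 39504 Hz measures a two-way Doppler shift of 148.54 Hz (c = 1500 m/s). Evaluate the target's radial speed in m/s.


2.82 m/s


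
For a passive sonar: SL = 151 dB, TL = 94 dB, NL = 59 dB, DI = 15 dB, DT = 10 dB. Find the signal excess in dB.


SE = SL - TL - NL + DI - DT = 151 - 94 - 59 + 15 - 10 = 3

3 dB


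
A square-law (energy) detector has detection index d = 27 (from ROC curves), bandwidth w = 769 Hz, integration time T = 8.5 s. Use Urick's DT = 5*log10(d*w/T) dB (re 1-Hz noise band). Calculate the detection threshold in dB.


16.94 dB


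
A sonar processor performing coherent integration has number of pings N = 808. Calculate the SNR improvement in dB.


29.07 dB


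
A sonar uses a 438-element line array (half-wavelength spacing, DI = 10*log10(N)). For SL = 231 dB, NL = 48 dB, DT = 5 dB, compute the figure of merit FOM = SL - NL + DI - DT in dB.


Step 1: DI = 10*log10(438) = 26.41 dB
Step 2: FOM = SL - NL + DI - DT = 231 - 48 + 26.41 - 5 = 204.41

204.41 dB


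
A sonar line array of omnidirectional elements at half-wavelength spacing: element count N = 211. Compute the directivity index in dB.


23.24 dB


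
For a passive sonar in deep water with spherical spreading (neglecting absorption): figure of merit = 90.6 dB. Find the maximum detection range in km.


At max range FOM = TL, so 20*log10(R) = 90.6
R = 10^(90.6/20) = 33884.42 m = 33.88 km

33.88 km


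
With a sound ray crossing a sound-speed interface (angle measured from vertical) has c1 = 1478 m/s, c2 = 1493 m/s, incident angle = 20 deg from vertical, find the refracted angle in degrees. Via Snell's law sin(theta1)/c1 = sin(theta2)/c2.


sin(theta2) = (c2/c1)*sin(theta1) = (1493/1478)*sin(20 deg) = 0.34549
theta2 = arcsin(0.34549) = 20.21

20.21 deg


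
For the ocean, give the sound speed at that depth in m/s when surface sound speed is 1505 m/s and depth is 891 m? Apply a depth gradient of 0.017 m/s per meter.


c = 1505 + 0.017 * 891 = 1520.147

1520.147 m/s


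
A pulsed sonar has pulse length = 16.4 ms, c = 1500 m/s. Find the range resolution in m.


dR = c*tau/2 = 1500 * 16.4e-3 / 2 = 12.3

12.3 m


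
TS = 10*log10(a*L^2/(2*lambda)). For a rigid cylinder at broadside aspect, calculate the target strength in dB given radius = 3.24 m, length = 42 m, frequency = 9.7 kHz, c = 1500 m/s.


42.67 dB


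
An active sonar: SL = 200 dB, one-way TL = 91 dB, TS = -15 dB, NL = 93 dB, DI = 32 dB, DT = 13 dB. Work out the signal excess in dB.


SE = SL - 2*TL + TS - NL + DI - DT = 200 - 2*91 + (-15) - 93 + 32 - 13 = -71

-71 dB


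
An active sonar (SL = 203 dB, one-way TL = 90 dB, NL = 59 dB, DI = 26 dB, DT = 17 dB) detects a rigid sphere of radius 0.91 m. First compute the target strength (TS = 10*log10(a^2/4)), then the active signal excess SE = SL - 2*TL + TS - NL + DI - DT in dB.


Step 1: TS = 10*log10(0.91^2/4) = -6.84 dB
Step 2: SE = SL - 2*TL + TS - NL + DI - DT = 203 - 2*90 + (-6.84) - 59 + 26 - 17 = -33.84

-33.84 dB


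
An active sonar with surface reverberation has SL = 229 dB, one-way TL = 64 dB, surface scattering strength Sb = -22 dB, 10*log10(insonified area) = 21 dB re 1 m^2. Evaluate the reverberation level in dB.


RL = SL - 2*TL + Sb + 10*log10(A) = 229 - 2*64 + (-22) + 21 = 100

100 dB


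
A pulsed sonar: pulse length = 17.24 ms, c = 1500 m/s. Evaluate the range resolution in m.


12.93 m


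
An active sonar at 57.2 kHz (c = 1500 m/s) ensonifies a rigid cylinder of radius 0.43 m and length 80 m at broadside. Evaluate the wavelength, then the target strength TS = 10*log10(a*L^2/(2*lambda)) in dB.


Step 1: lambda = c/f = 1500/57200 = 0.02622 m
Step 2: TS = 10*log10(a*L^2/(2*lambda)) = 10*log10(0.43*80^2/(2*0.02622)) = 47.2

47.2 dB


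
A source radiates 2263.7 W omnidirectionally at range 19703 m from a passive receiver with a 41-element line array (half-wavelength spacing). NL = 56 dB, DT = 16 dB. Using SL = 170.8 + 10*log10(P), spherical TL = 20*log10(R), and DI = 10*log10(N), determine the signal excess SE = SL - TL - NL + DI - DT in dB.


Step 1: SL = 170.8 + 10*log10(2263.7) = 204.35 dB
Step 2: TL = 20*log10(19703) = 85.89 dB
Step 3: DI = 10*log10(41) = 16.13 dB
Step 4: SE = SL - TL - NL + DI - DT = 204.35 - 85.89 - 56 + 16.13 - 16 = 62.59

62.59 dB


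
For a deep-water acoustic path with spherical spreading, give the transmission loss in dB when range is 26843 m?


88.58 dB


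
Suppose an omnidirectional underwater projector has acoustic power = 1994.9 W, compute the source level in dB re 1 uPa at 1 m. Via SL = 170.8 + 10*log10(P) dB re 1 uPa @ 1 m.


203.8 dB


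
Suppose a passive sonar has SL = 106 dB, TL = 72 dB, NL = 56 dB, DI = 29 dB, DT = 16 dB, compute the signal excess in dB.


SE = SL - TL - NL + DI - DT = 106 - 72 - 56 + 29 - 16 = -9

-9 dB


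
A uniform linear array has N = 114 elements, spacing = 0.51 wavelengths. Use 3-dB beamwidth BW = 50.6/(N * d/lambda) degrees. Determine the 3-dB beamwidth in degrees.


0.87 deg


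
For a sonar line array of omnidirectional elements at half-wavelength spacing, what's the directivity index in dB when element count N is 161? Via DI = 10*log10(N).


22.07 dB


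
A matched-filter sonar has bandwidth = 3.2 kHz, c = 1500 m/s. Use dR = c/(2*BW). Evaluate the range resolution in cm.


dR = c/(2*BW) = 1500 / (2 * 3.2e3) = 0.2344 m = 23.44 cm

23.44 cm


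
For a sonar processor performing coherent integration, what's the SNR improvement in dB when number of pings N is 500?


26.99 dB


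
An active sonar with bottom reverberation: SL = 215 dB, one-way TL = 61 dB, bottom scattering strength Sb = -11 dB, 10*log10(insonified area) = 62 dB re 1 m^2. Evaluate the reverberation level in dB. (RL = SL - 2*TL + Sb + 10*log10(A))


144 dB


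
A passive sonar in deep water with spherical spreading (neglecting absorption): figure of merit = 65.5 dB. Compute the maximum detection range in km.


1.88 km


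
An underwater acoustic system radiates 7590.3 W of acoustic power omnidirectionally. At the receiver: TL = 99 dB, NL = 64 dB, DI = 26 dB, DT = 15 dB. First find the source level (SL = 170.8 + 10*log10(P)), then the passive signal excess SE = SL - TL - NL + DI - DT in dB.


Step 1: SL = 170.8 + 10*log10(7590.3) = 209.6 dB
Step 2: SE = SL - TL - NL + DI - DT = 209.6 - 99 - 64 + 26 - 15 = 57.6

57.6 dB


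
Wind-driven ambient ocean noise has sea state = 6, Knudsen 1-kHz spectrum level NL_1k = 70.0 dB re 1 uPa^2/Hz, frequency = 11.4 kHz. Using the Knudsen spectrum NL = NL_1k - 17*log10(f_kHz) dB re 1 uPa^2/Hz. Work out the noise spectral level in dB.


NL = NL_1k - 17*log10(f_kHz) = 70.0 - 17*log10(11.4) = 70.0 - (17.97) = 52.03

52.03 dB


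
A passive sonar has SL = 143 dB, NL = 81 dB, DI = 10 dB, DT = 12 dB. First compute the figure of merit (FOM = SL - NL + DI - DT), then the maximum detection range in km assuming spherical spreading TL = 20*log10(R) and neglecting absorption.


Step 1: FOM = SL - NL + DI - DT = 143 - 81 + 10 - 12 = 60 dB
Step 2: at max range FOM = TL = 20*log10(R), so R = 10^(60/20) = 1000.0 m = 1.0 km

1.0 km


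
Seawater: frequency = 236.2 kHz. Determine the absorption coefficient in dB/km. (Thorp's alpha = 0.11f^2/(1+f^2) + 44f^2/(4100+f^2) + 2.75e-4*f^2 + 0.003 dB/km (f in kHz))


f^2 = 55790.44
alpha = 0.11*55790.44/(1+55790.44) + 44*55790.44/(4100+55790.44) + 2.75e-4*55790.44 + 0.003 = 56.443

56.443 dB/km


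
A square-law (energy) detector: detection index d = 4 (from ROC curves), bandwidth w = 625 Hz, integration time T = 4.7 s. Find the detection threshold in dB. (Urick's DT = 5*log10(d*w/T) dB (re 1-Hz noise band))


DT = 5*log10(d*w/T) = 5*log10(4 * 625 / 4.7) = 5*log10(531.91) = 13.63

13.63 dB


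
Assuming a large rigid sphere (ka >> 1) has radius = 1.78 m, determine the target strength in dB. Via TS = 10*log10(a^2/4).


TS = 10*log10(1.78^2 / 4) = 10*log10(0.7921) = -1.01

-1.01 dB


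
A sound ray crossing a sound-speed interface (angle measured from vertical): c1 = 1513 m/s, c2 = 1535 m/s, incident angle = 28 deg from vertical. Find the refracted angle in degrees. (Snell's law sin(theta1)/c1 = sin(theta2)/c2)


sin(theta2) = (c2/c1)*sin(theta1) = (1535/1513)*sin(28 deg) = 0.4763
theta2 = arcsin(0.4763) = 28.44

28.44 deg


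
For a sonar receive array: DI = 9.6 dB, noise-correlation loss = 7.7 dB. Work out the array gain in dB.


AG = DI - L_corr = 9.6 - 7.7 = 1.9

1.9 dB


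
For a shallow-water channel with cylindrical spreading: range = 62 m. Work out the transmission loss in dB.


17.92 dB


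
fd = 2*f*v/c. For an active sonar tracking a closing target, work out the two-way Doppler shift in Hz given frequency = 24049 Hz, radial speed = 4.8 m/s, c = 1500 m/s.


fd = 2*f*v/c = 2 * 24049 * 4.8 / 1500 = 153.91

153.91 Hz


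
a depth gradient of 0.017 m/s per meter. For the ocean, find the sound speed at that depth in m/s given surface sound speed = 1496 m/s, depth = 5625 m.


1591.625 m/s


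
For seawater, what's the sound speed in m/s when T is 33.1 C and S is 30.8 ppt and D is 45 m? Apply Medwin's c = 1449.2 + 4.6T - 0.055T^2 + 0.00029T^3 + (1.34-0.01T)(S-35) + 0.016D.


c = 1449.2 + 4.6*33.1 - 0.055*33.1^2 + 0.00029*33.1^3 + (1.34 - 0.01*33.1)*(30.8 - 35) + 0.016*45 = 1548.2

1548.2 m/s


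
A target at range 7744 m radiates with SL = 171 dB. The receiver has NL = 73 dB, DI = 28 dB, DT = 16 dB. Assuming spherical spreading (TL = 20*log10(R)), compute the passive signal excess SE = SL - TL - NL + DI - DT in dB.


Step 1: TL = 20*log10(7744) = 77.78 dB
Step 2: SE = 171 - 77.78 - 73 + 28 - 16 = 32.22

32.22 dB


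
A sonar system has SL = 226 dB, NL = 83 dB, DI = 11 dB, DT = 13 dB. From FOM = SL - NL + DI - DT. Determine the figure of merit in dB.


FOM = SL - NL + DI - DT = 226 - 83 + 11 - 13 = 141

141 dB


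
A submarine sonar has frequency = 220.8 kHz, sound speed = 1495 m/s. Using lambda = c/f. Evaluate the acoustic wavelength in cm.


lambda = c/f = 1495 / 220800 = 0.0068 m = 0.68 cm

0.68 cm


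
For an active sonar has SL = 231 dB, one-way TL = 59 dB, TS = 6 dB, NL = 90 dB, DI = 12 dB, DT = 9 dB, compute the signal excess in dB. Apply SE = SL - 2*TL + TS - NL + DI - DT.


32 dB


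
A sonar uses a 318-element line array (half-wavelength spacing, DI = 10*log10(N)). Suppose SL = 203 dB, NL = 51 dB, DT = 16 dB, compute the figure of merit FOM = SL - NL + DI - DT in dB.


161.02 dB


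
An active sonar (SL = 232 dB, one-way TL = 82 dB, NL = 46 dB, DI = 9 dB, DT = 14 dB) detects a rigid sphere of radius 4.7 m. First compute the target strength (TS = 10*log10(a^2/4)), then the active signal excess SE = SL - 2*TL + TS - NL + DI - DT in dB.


Step 1: TS = 10*log10(4.7^2/4) = 7.42 dB
Step 2: SE = SL - 2*TL + TS - NL + DI - DT = 232 - 2*82 + (7.42) - 46 + 9 - 14 = 24.42

24.42 dB


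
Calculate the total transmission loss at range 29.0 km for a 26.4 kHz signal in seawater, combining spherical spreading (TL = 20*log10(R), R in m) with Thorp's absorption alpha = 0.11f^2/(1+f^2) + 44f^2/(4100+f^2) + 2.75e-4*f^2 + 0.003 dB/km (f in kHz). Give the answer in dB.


Step 1 (Thorp): alpha = 0.11*696.96/(1+696.96) + 44*696.96/(4100+696.96) + 2.75e-4*696.96 + 0.003 = 6.6974 dB/km
Step 2: TL_spread = 20*log10(29000) = 89.25 dB
Step 3: TL_abs = alpha*R = 6.6974 * 29.0 = 194.22 dB
Step 4: TL_total = 89.25 + 194.22 = 283.47

283.47 dB


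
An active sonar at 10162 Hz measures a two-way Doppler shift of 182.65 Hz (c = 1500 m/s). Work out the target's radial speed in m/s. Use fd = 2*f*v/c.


13.48 m/s


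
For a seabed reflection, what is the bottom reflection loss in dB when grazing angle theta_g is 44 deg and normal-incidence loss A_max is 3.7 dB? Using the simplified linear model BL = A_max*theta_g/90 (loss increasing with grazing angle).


1.81 dB


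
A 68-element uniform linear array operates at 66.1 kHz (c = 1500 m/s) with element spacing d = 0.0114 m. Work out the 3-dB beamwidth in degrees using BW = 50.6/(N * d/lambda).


1.48 deg


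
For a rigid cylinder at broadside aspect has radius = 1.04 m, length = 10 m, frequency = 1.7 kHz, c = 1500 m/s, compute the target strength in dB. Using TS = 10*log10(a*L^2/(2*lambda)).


lambda = 1500/1700 = 0.88235 m
TS = 10*log10(1.04*10^2/(2*0.88235)) = 17.7

17.7 dB


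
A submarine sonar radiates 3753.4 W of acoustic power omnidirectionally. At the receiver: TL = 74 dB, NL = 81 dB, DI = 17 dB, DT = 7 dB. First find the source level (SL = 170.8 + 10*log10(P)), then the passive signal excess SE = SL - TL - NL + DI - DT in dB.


Step 1: SL = 170.8 + 10*log10(3753.4) = 206.54 dB
Step 2: SE = SL - TL - NL + DI - DT = 206.54 - 74 - 81 + 17 - 7 = 61.54

61.54 dB


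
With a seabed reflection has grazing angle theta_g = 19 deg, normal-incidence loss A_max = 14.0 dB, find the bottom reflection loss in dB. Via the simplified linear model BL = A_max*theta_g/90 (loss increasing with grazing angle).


2.96 dB


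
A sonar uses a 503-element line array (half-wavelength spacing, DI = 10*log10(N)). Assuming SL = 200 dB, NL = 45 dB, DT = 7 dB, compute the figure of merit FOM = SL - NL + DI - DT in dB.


Step 1: DI = 10*log10(503) = 27.02 dB
Step 2: FOM = SL - NL + DI - DT = 200 - 45 + 27.02 - 7 = 175.02

175.02 dB


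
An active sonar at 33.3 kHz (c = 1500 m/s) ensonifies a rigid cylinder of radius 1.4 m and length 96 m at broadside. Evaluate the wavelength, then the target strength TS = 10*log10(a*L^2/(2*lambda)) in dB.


Step 1: lambda = c/f = 1500/33300 = 0.04505 m
Step 2: TS = 10*log10(a*L^2/(2*lambda)) = 10*log10(1.4*96^2/(2*0.04505)) = 51.56

51.56 dB


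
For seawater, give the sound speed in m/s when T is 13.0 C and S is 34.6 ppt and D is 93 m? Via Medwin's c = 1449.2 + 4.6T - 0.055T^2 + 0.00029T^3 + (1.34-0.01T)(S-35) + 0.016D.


c = 1449.2 + 4.6*13.0 - 0.055*13.0^2 + 0.00029*13.0^3 + (1.34 - 0.01*13.0)*(34.6 - 35) + 0.016*93 = 1501.35

1501.35 m/s


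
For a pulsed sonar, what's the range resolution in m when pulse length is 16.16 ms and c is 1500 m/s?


12.12 m


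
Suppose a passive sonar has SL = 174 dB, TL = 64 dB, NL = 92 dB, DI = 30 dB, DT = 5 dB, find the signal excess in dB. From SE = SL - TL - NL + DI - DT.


SE = SL - TL - NL + DI - DT = 174 - 64 - 92 + 30 - 5 = 43

43 dB


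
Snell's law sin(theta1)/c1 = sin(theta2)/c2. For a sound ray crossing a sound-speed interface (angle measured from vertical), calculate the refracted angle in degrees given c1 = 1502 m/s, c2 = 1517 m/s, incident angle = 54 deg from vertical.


sin(theta2) = (c2/c1)*sin(theta1) = (1517/1502)*sin(54 deg) = 0.8171
theta2 = arcsin(0.8171) = 54.8

54.8 deg


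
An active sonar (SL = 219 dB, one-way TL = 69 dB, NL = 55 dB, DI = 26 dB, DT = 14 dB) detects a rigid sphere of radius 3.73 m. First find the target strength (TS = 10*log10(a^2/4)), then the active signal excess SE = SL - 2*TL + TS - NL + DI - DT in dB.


Step 1: TS = 10*log10(3.73^2/4) = 5.41 dB
Step 2: SE = SL - 2*TL + TS - NL + DI - DT = 219 - 2*69 + (5.41) - 55 + 26 - 14 = 43.41

43.41 dB


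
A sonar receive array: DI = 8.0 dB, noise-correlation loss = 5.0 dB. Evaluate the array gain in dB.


AG = DI - L_corr = 8.0 - 5.0 = 3.0

3.0 dB


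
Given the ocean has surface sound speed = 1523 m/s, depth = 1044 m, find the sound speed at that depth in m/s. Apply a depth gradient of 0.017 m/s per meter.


1540.748 m/s


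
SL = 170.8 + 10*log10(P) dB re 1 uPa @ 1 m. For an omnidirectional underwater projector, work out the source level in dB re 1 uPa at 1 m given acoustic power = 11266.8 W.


SL = 170.8 + 10*log10(11266.8) = 170.8 + 40.52 = 211.32

211.32 dB


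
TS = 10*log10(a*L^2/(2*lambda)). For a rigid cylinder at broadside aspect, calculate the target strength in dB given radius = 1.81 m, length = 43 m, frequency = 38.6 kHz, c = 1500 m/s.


lambda = 1500/38600 = 0.03886 m
TS = 10*log10(1.81*43^2/(2*0.03886)) = 46.34

46.34 dB


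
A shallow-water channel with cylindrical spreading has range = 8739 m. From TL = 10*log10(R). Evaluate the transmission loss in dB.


TL = 10*log10(8739) = 39.41

39.41 dB


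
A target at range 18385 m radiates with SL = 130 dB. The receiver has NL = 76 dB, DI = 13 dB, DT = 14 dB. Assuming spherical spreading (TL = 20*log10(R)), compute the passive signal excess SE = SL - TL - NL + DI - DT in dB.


Step 1: TL = 20*log10(18385) = 85.29 dB
Step 2: SE = 130 - 85.29 - 76 + 13 - 14 = -32.29

-32.29 dB


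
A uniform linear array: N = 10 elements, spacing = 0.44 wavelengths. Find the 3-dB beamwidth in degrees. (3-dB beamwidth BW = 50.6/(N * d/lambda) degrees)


BW = 50.6 / (10 * 0.44) = 50.6 / 4.4 = 11.5

11.5 deg


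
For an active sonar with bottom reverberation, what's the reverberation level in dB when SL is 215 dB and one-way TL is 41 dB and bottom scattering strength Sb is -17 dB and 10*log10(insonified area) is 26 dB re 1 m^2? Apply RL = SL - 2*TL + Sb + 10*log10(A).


142 dB


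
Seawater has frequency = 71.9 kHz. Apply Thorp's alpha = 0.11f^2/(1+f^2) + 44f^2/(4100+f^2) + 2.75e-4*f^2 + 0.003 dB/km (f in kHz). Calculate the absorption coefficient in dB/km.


26.073 dB/km


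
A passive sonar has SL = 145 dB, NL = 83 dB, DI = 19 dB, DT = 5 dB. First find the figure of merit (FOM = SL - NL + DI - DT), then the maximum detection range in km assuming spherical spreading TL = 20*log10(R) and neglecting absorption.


Step 1: FOM = SL - NL + DI - DT = 145 - 83 + 19 - 5 = 76 dB
Step 2: at max range FOM = TL = 20*log10(R), so R = 10^(76/20) = 6309.57 m = 6.31 km

6.31 km


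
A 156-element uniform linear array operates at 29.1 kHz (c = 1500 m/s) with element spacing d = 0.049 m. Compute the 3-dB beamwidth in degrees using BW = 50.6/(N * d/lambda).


Step 1: lambda = 1500/29100 = 0.05155 m
Step 2: d/lambda = 0.049/0.05155 = 0.9505
Step 3: BW = 50.6/(N * d/lambda) = 50.6/(156 * 0.9505) = 0.34

0.34 deg


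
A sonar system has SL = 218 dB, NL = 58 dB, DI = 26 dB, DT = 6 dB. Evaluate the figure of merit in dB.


180 dB


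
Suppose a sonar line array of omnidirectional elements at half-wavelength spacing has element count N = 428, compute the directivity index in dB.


26.31 dB


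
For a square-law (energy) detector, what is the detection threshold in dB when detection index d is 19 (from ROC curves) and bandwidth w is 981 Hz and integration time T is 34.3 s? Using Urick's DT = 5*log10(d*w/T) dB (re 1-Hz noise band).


DT = 5*log10(d*w/T) = 5*log10(19 * 981 / 34.3) = 5*log10(543.41) = 13.68

13.68 dB


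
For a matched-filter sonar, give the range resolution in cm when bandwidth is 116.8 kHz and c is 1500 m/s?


dR = c/(2*BW) = 1500 / (2 * 116.8e3) = 0.0064 m = 0.64 cm

0.64 cm


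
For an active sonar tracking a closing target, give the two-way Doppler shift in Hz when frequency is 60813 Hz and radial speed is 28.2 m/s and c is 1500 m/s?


2286.57 Hz


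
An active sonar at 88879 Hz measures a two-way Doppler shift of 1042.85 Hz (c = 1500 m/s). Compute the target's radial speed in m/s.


8.8 m/s


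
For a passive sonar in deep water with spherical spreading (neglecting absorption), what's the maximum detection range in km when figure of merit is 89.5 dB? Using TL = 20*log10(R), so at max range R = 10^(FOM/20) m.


At max range FOM = TL, so 20*log10(R) = 89.5
R = 10^(89.5/20) = 29853.83 m = 29.85 km

29.85 km


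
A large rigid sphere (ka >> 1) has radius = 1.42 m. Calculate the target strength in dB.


-2.97 dB


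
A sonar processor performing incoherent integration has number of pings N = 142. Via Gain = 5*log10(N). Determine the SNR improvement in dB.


Gain = 5*log10(142) = 10.76

10.76 dB


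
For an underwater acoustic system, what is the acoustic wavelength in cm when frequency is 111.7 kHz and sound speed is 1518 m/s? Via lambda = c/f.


1.36 cm


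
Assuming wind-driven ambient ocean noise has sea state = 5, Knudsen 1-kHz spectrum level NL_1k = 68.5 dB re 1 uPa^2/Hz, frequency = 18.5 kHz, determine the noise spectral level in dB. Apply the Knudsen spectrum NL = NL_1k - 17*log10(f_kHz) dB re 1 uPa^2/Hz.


46.96 dB


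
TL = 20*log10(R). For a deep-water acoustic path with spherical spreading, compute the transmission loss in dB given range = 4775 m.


73.58 dB


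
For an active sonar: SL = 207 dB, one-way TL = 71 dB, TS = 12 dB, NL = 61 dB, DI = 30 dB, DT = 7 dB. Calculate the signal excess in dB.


SE = SL - 2*TL + TS - NL + DI - DT = 207 - 2*71 + (12) - 61 + 30 - 7 = 39

39 dB


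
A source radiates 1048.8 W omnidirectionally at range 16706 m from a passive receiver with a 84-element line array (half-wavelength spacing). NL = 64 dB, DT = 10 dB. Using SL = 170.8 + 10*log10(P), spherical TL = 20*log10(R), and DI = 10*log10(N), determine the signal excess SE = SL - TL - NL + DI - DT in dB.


Step 1: SL = 170.8 + 10*log10(1048.8) = 201.01 dB
Step 2: TL = 20*log10(16706) = 84.46 dB
Step 3: DI = 10*log10(84) = 19.24 dB
Step 4: SE = SL - TL - NL + DI - DT = 201.01 - 84.46 - 64 + 19.24 - 10 = 61.79

61.79 dB


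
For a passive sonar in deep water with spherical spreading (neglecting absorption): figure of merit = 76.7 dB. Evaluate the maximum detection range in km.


At max range FOM = TL, so 20*log10(R) = 76.7
R = 10^(76.7/20) = 6839.12 m = 6.84 km

6.84 km


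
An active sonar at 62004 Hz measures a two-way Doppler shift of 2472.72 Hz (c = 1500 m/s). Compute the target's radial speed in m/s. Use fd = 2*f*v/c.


29.91 m/s


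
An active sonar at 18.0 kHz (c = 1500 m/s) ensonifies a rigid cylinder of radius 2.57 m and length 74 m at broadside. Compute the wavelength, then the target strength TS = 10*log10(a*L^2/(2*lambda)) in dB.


Step 1: lambda = c/f = 1500/18000 = 0.08333 m
Step 2: TS = 10*log10(a*L^2/(2*lambda)) = 10*log10(2.57*74^2/(2*0.08333)) = 49.27

49.27 dB


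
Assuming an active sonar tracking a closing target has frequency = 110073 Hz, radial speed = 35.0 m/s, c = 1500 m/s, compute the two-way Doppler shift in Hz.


fd = 2*f*v/c = 2 * 110073 * 35.0 / 1500 = 5136.74

5136.74 Hz


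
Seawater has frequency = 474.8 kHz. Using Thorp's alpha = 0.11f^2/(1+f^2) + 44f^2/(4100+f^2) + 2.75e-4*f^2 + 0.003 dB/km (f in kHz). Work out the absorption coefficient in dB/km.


f^2 = 225435.04
alpha = 0.11*225435.04/(1+225435.04) + 44*225435.04/(4100+225435.04) + 2.75e-4*225435.04 + 0.003 = 105.322

105.322 dB/km


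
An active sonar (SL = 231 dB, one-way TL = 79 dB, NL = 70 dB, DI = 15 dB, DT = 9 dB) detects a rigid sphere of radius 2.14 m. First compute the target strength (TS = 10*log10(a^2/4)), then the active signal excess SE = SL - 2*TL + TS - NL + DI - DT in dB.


Step 1: TS = 10*log10(2.14^2/4) = 0.59 dB
Step 2: SE = SL - 2*TL + TS - NL + DI - DT = 231 - 2*79 + (0.59) - 70 + 15 - 9 = 9.59

9.59 dB


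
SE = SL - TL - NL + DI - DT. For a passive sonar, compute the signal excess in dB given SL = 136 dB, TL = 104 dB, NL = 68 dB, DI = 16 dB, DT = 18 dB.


SE = SL - TL - NL + DI - DT = 136 - 104 - 68 + 16 - 18 = -38

-38 dB


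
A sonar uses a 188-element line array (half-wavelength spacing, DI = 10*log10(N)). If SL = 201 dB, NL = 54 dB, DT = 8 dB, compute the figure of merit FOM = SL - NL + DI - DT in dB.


Step 1: DI = 10*log10(188) = 22.74 dB
Step 2: FOM = SL - NL + DI - DT = 201 - 54 + 22.74 - 8 = 161.74

161.74 dB


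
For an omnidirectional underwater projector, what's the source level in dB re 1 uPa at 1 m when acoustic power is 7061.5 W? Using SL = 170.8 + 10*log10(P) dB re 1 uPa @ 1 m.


209.29 dB


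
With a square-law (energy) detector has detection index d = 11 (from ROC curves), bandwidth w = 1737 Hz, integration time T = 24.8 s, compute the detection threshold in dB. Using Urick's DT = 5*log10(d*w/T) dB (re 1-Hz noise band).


DT = 5*log10(d*w/T) = 5*log10(11 * 1737 / 24.8) = 5*log10(770.44) = 14.43

14.43 dB


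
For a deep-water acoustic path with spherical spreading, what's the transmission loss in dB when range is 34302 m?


TL = 20*log10(34302) = 90.71

90.71 dB


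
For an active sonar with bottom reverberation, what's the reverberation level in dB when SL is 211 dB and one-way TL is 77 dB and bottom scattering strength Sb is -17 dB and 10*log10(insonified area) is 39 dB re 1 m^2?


RL = SL - 2*TL + Sb + 10*log10(A) = 211 - 2*77 + (-17) + 39 = 79

79 dB


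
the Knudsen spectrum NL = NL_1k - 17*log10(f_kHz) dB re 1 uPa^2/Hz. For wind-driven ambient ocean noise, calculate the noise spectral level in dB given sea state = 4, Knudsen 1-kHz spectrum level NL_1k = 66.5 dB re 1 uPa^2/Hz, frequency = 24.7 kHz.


42.82 dB


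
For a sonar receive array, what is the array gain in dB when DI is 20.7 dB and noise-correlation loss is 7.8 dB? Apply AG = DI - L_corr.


12.9 dB


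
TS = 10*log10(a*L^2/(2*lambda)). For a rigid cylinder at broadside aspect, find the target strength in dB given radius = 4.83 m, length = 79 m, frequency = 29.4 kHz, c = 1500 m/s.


54.7 dB


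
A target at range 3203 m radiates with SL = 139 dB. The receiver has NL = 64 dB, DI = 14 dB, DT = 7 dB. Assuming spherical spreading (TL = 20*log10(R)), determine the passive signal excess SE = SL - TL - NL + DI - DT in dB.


Step 1: TL = 20*log10(3203) = 70.11 dB
Step 2: SE = 139 - 70.11 - 64 + 14 - 7 = 11.89

11.89 dB


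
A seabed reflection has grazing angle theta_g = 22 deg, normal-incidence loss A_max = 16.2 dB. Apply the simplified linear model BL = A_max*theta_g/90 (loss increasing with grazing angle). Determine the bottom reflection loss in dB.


BL = A_max * theta_g / 90 = 16.2 * 22 / 90 = 3.96

3.96 dB


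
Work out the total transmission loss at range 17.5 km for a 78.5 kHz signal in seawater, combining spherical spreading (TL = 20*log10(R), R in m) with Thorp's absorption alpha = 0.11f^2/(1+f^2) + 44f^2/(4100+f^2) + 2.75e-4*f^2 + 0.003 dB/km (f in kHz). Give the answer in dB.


Step 1 (Thorp): alpha = 0.11*6162.25/(1+6162.25) + 44*6162.25/(4100+6162.25) + 2.75e-4*6162.25 + 0.003 = 28.2286 dB/km
Step 2: TL_spread = 20*log10(17500) = 84.86 dB
Step 3: TL_abs = alpha*R = 28.2286 * 17.5 = 494.0 dB
Step 4: TL_total = 84.86 + 494.0 = 578.86

578.86 dB
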